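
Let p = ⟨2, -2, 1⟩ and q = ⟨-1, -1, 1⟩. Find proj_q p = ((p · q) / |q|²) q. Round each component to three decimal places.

(-0.333, -0.333, 0.333)

p · q = 2·(-1) + (-2)·(-1) + 1·1 = -2 + 2 + 1 = 1
|q|² = 1 + 1 + 1 = 3
proj_q p = (1/3) · (-1, -1, 1) ≈ (-0.333, -0.333, 0.333)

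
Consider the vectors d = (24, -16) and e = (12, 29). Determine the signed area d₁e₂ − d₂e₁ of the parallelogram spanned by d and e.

888

24·29 - (-16)·12 = 696 - (-192) = 888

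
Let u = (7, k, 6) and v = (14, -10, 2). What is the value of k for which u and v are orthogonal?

11

u · v = 7·14 + k·(-10) + 6·2 = 110 - 10k
Set equal to 0: -10k = -110, so k = 11.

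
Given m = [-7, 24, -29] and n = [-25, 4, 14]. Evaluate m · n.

m · n = (-7)·(-25) + 24·4 + (-29)·14 = 175 + 96 - 406 = -135

-135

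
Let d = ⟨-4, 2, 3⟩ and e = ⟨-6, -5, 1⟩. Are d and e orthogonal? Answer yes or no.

no

d · e = (-4)·(-6) + 2·(-5) + 3·1 = 24 - 10 + 3 = 17
Nonzero, so the vectors are not orthogonal.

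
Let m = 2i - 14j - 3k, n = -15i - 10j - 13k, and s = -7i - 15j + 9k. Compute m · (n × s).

-4199

n × s:
i: (-10)·9 - (-13)·(-15) = -90 - 195 = -285
j: (-13)·(-7) - (-15)·9 = 91 - (-135) = 226
k: (-15)·(-15) - (-10)·(-7) = 225 - 70 = 155
n × s = (-285, 226, 155)
m · (n × s) = 2·(-285) + (-14)·226 + (-3)·155 = -570 - 3164 - 465 = -4199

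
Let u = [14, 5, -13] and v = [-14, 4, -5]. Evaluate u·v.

u · v = 14·(-14) + 5·4 + (-13)·(-5) = -196 + 20 + 65 = -111

-111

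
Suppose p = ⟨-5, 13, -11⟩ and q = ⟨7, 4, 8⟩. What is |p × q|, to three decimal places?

i: 13·8 - (-11)·4 = 104 - (-44) = 148
j: (-11)·7 - (-5)·8 = -77 - (-40) = -37
k: (-5)·4 - 13·7 = -20 - 91 = -111
p × q = (148, -37, -111)
|p × q| = √(148² + (-37)² + (-111)²) = √35594 ≈ 188.6637

188.664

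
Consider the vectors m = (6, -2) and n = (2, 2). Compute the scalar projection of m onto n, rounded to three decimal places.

2.828

m · n = 6·2 + (-2)·2 = 12 - 4 = 8
|n| = √(4 + 4) = √8 ≈ 2.8284
comp_n m = 8 / √8 ≈ 2.828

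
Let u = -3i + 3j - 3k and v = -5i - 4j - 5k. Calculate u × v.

(-27, 0, 27)

i: 3·(-5) - (-3)·(-4) = -15 - 12 = -27
j: (-3)·(-5) - (-3)·(-5) = 15 - 15 = 0
k: (-3)·(-4) - 3·(-5) = 12 - (-15) = 27
u × v = (-27, 0, 27)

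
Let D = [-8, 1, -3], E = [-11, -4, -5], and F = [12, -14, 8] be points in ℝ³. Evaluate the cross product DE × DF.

DE = (-3, -5, -2)
DF = (20, -15, 11)
i: (-5)·11 - (-2)·(-15) = -55 - 30 = -85
j: (-2)·20 - (-3)·11 = -40 - (-33) = -7
k: (-3)·(-15) - (-5)·20 = 45 - (-100) = 145
DE × DF = (-85, -7, 145)

(-85, -7, 145)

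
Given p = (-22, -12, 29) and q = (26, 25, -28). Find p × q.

i: (-12)·(-28) - 29·25 = 336 - 725 = -389
j: 29·26 - (-22)·(-28) = 754 - 616 = 138
k: (-22)·25 - (-12)·26 = -550 - (-312) = -238
p × q = (-389, 138, -238)

(-389, 138, -238)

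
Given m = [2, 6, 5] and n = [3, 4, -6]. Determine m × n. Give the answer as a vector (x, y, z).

(-56, 27, -10)

i: 6·(-6) - 5·4 = -36 - 20 = -56
j: 5·3 - 2·(-6) = 15 - (-12) = 27
k: 2·4 - 6·3 = 8 - 18 = -10
m × n = (-56, 27, -10)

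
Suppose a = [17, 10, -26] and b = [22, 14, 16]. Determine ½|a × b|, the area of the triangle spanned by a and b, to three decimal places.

i: 10·16 - (-26)·14 = 160 - (-364) = 524
j: (-26)·22 - 17·16 = -572 - 272 = -844
k: 17·14 - 10·22 = 238 - 220 = 18
a × b = (524, -844, 18)
|a × b| = √(524² + (-844)² + 18²) = √987236 ≈ 993.5975
area = ½ · 993.5975 ≈ 496.799

496.799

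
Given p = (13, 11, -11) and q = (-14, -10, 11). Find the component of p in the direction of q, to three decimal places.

p · q = 13·(-14) + 11·(-10) + (-11)·11 = -182 - 110 - 121 = -413
|q| = √(196 + 100 + 121) = √417 ≈ 20.4206
comp_q p = -413 / √417 ≈ -20.225

-20.225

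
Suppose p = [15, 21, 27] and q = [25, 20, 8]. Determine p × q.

i: 21·8 - 27·20 = 168 - 540 = -372
j: 27·25 - 15·8 = 675 - 120 = 555
k: 15·20 - 21·25 = 300 - 525 = -225
p × q = (-372, 555, -225)

(-372, 555, -225)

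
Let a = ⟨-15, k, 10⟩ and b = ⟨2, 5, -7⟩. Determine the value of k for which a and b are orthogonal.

20

a · b = (-15)·2 + k·5 + 10·(-7) = -100 + 5k
Set equal to 0: 5k = 100, so k = 20.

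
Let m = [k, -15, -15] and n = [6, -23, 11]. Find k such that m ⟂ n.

-30

m · n = k·6 + (-15)·(-23) + (-15)·11 = 180 + 6k
Set equal to 0: 6k = -180, so k = -30.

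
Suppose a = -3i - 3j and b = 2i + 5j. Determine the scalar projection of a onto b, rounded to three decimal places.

-3.900

a · b = (-3)·2 + (-3)·5 = -6 - 15 = -21
|b| = √(4 + 25) = √29 ≈ 5.3852
comp_b a = -21 / √29 ≈ -3.900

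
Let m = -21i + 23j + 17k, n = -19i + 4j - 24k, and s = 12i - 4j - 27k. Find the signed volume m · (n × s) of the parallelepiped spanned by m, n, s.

n × s:
i: 4·(-27) - (-24)·(-4) = -108 - 96 = -204
j: (-24)·12 - (-19)·(-27) = -288 - 513 = -801
k: (-19)·(-4) - 4·12 = 76 - 48 = 28
n × s = (-204, -801, 28)
m · (n × s) = (-21)·(-204) + 23·(-801) + 17·28 = 4284 - 18423 + 476 = -13663

-13663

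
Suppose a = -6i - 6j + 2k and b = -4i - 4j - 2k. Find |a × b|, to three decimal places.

28.284

i: (-6)·(-2) - 2·(-4) = 12 - (-8) = 20
j: 2·(-4) - (-6)·(-2) = -8 - 12 = -20
k: (-6)·(-4) - (-6)·(-4) = 24 - 24 = 0
a × b = (20, -20, 0)
|a × b| = √(20² + (-20)² + 0²) = √800 ≈ 28.2843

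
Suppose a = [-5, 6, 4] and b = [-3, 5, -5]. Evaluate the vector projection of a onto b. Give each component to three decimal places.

(-1.271, 2.119, -2.119)

a · b = (-5)·(-3) + 6·5 + 4·(-5) = 15 + 30 - 20 = 25
|b|² = 9 + 25 + 25 = 59
proj_b a = (25/59) · (-3, 5, -5) ≈ (-1.271, 2.119, -2.119)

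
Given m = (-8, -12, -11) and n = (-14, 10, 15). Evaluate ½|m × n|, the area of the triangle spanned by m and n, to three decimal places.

i: (-12)·15 - (-11)·10 = -180 - (-110) = -70
j: (-11)·(-14) - (-8)·15 = 154 - (-120) = 274
k: (-8)·10 - (-12)·(-14) = -80 - 168 = -248
m × n = (-70, 274, -248)
|m × n| = √((-70)² + 274² + (-248)²) = √141480 ≈ 376.1383
area = ½ · 376.1383 ≈ 188.069

188.069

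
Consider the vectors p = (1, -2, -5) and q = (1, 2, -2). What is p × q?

i: (-2)·(-2) - (-5)·2 = 4 - (-10) = 14
j: (-5)·1 - 1·(-2) = -5 - (-2) = -3
k: 1·2 - (-2)·1 = 2 - (-2) = 4
p × q = (14, -3, 4)

(14, -3, 4)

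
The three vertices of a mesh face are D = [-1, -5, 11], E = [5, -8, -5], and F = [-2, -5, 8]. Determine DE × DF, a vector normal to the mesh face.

DE = (6, -3, -16)
DF = (-1, 0, -3)
i: (-3)·(-3) - (-16)·0 = 9 - 0 = 9
j: (-16)·(-1) - 6·(-3) = 16 - (-18) = 34
k: 6·0 - (-3)·(-1) = 0 - 3 = -3
DE × DF = (9, 34, -3)

(9, 34, -3)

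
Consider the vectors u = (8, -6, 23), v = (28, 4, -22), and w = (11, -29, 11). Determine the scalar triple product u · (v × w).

v × w:
i: 4·11 - (-22)·(-29) = 44 - 638 = -594
j: (-22)·11 - 28·11 = -242 - 308 = -550
k: 28·(-29) - 4·11 = -812 - 44 = -856
v × w = (-594, -550, -856)
u · (v × w) = 8·(-594) + (-6)·(-550) + 23·(-856) = -4752 + 3300 - 19688 = -21140

-21140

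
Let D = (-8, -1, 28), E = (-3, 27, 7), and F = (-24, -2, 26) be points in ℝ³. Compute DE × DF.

DE = (5, 28, -21)
DF = (-16, -1, -2)
i: 28·(-2) - (-21)·(-1) = -56 - 21 = -77
j: (-21)·(-16) - 5·(-2) = 336 - (-10) = 346
k: 5·(-1) - 28·(-16) = -5 - (-448) = 443
DE × DF = (-77, 346, 443)

(-77, 346, 443)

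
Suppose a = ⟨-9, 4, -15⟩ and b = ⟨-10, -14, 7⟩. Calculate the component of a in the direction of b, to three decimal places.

a · b = (-9)·(-10) + 4·(-14) + (-15)·7 = 90 - 56 - 105 = -71
|b| = √(100 + 196 + 49) = √345 ≈ 18.5742
comp_b a = -71 / √345 ≈ -3.823

-3.823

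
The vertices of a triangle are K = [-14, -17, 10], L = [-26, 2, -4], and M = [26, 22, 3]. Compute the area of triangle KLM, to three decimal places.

KL = (-12, 19, -14),  KM = (40, 39, -7)
i: 19·(-7) - (-14)·39 = -133 - (-546) = 413
j: (-14)·40 - (-12)·(-7) = -560 - 84 = -644
k: (-12)·39 - 19·40 = -468 - 760 = -1228
KL × KM = (413, -644, -1228)
|KL × KM| = √2093289 ≈ 1446.8203
area = ½ · 1446.8203 ≈ 723.410

723.410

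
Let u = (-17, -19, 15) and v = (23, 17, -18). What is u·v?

u · v = (-17)·23 + (-19)·17 + 15·(-18) = -391 - 323 - 270 = -984

-984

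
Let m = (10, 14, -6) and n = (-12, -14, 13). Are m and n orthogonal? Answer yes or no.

m · n = 10·(-12) + 14·(-14) + (-6)·13 = -120 - 196 - 78 = -394
Nonzero, so the vectors are not orthogonal.

no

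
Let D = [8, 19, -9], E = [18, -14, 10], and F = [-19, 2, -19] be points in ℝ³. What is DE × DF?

(653, -413, -1061)

DE = (10, -33, 19)
DF = (-27, -17, -10)
i: (-33)·(-10) - 19·(-17) = 330 - (-323) = 653
j: 19·(-27) - 10·(-10) = -513 - (-100) = -413
k: 10·(-17) - (-33)·(-27) = -170 - 891 = -1061
DE × DF = (653, -413, -1061)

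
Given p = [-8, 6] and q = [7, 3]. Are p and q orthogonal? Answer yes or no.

no

p · q = (-8)·7 + 6·3 = -56 + 18 = -38
Nonzero, so the vectors are not orthogonal.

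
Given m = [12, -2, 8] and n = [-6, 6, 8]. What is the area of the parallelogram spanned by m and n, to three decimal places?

i: (-2)·8 - 8·6 = -16 - 48 = -64
j: 8·(-6) - 12·8 = -48 - 96 = -144
k: 12·6 - (-2)·(-6) = 72 - 12 = 60
m × n = (-64, -144, 60)
|m × n| = √((-64)² + (-144)² + 60²) = √28432 ≈ 168.6179

168.618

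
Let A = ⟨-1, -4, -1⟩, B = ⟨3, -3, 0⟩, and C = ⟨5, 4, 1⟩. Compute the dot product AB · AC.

AB = B − A = (4, 1, 1)
AC = C − A = (6, 8, 2)
AB · AC = 4·6 + 1·8 + 1·2 = 24 + 8 + 2 = 34

34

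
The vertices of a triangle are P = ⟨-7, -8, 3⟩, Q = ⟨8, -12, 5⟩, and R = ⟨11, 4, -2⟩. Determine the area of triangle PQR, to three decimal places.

PQ = (15, -4, 2),  PR = (18, 12, -5)
i: (-4)·(-5) - 2·12 = 20 - 24 = -4
j: 2·18 - 15·(-5) = 36 - (-75) = 111
k: 15·12 - (-4)·18 = 180 - (-72) = 252
PQ × PR = (-4, 111, 252)
|PQ × PR| = √75841 ≈ 275.3924
area = ½ · 275.3924 ≈ 137.696

137.696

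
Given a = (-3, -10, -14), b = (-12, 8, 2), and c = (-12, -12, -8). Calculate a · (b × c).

b × c:
i: 8·(-8) - 2·(-12) = -64 - (-24) = -40
j: 2·(-12) - (-12)·(-8) = -24 - 96 = -120
k: (-12)·(-12) - 8·(-12) = 144 - (-96) = 240
b × c = (-40, -120, 240)
a · (b × c) = (-3)·(-40) + (-10)·(-120) + (-14)·240 = 120 + 1200 - 3360 = -2040

-2040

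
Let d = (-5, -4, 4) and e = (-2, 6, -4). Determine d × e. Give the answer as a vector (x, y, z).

(-8, -28, -38)

i: (-4)·(-4) - 4·6 = 16 - 24 = -8
j: 4·(-2) - (-5)·(-4) = -8 - 20 = -28
k: (-5)·6 - (-4)·(-2) = -30 - 8 = -38
d × e = (-8, -28, -38)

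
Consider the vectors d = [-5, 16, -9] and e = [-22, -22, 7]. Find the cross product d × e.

(-86, 233, 462)

i: 16·7 - (-9)·(-22) = 112 - 198 = -86
j: (-9)·(-22) - (-5)·7 = 198 - (-35) = 233
k: (-5)·(-22) - 16·(-22) = 110 - (-352) = 462
d × e = (-86, 233, 462)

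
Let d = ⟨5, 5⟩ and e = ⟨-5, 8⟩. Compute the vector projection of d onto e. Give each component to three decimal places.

(-0.843, 1.348)

d · e = 5·(-5) + 5·8 = -25 + 40 = 15
|e|² = 25 + 64 = 89
proj_e d = (15/89) · (-5, 8) ≈ (-0.843, 1.348)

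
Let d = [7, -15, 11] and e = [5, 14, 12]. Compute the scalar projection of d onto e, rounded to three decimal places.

d · e = 7·5 + (-15)·14 + 11·12 = 35 - 210 + 132 = -43
|e| = √(25 + 196 + 144) = √365 ≈ 19.1050
comp_e d = -43 / √365 ≈ -2.251

-2.251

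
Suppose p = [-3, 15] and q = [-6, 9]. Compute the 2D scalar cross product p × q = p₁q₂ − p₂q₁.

63

(-3)·9 - 15·(-6) = -27 - (-90) = 63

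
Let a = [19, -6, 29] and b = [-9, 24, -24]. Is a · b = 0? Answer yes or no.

a · b = 19·(-9) + (-6)·24 + 29·(-24) = -171 - 144 - 696 = -1011
Nonzero, so the vectors are not orthogonal.

no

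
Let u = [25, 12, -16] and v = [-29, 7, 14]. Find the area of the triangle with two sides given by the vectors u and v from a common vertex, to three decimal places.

302.045

i: 12·14 - (-16)·7 = 168 - (-112) = 280
j: (-16)·(-29) - 25·14 = 464 - 350 = 114
k: 25·7 - 12·(-29) = 175 - (-348) = 523
u × v = (280, 114, 523)
|u × v| = √(280² + 114² + 523²) = √364925 ≈ 604.0902
area = ½ · 604.0902 ≈ 302.045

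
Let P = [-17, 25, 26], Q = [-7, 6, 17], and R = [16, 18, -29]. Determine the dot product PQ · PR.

958

PQ = Q − P = (10, -19, -9)
PR = R − P = (33, -7, -55)
PQ · PR = 10·33 + (-19)·(-7) + (-9)·(-55) = 330 + 133 + 495 = 958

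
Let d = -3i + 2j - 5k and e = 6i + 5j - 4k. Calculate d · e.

d · e = (-3)·6 + 2·5 + (-5)·(-4) = -18 + 10 + 20 = 12

12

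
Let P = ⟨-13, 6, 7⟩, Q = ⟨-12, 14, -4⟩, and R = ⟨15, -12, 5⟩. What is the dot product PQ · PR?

PQ = Q − P = (1, 8, -11)
PR = R − P = (28, -18, -2)
PQ · PR = 1·28 + 8·(-18) + (-11)·(-2) = 28 - 144 + 22 = -94

-94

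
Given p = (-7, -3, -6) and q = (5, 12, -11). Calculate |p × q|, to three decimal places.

165.030

i: (-3)·(-11) - (-6)·12 = 33 - (-72) = 105
j: (-6)·5 - (-7)·(-11) = -30 - 77 = -107
k: (-7)·12 - (-3)·5 = -84 - (-15) = -69
p × q = (105, -107, -69)
|p × q| = √(105² + (-107)² + (-69)²) = √27235 ≈ 165.0303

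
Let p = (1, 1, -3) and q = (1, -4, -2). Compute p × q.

(-14, -1, -5)

i: 1·(-2) - (-3)·(-4) = -2 - 12 = -14
j: (-3)·1 - 1·(-2) = -3 - (-2) = -1
k: 1·(-4) - 1·1 = -4 - 1 = -5
p × q = (-14, -1, -5)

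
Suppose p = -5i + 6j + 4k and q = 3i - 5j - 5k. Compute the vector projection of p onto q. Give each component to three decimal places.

p · q = (-5)·3 + 6·(-5) + 4·(-5) = -15 - 30 - 20 = -65
|q|² = 9 + 25 + 25 = 59
proj_q p = (-65/59) · (3, -5, -5) ≈ (-3.305, 5.508, 5.508)

(-3.305, 5.508, 5.508)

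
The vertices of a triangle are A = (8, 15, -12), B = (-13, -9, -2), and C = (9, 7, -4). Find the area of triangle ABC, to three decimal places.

AB = (-21, -24, 10),  AC = (1, -8, 8)
i: (-24)·8 - 10·(-8) = -192 - (-80) = -112
j: 10·1 - (-21)·8 = 10 - (-168) = 178
k: (-21)·(-8) - (-24)·1 = 168 - (-24) = 192
AB × AC = (-112, 178, 192)
|AB × AC| = √81092 ≈ 284.7666
area = ½ · 284.7666 ≈ 142.383

142.383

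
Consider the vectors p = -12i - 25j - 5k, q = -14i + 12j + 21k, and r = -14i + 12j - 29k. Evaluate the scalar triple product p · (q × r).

24700

q × r:
i: 12·(-29) - 21·12 = -348 - 252 = -600
j: 21·(-14) - (-14)·(-29) = -294 - 406 = -700
k: (-14)·12 - 12·(-14) = -168 - (-168) = 0
q × r = (-600, -700, 0)
p · (q × r) = (-12)·(-600) + (-25)·(-700) + (-5)·0 = 7200 + 17500 + 0 = 24700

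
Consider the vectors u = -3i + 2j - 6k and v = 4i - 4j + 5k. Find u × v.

(-14, -9, 4)

i: 2·5 - (-6)·(-4) = 10 - 24 = -14
j: (-6)·4 - (-3)·5 = -24 - (-15) = -9
k: (-3)·(-4) - 2·4 = 12 - 8 = 4
u × v = (-14, -9, 4)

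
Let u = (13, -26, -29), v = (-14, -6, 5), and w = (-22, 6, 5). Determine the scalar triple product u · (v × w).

v × w:
i: (-6)·5 - 5·6 = -30 - 30 = -60
j: 5·(-22) - (-14)·5 = -110 - (-70) = -40
k: (-14)·6 - (-6)·(-22) = -84 - 132 = -216
v × w = (-60, -40, -216)
u · (v × w) = 13·(-60) + (-26)·(-40) + (-29)·(-216) = -780 + 1040 + 6264 = 6524

6524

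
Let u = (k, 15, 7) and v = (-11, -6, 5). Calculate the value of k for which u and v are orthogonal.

u · v = k·(-11) + 15·(-6) + 7·5 = -55 - 11k
Set equal to 0: -11k = 55, so k = -5.

-5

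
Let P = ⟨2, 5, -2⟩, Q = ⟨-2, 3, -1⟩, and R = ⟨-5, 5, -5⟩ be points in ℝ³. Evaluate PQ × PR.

(6, -19, -14)

PQ = (-4, -2, 1)
PR = (-7, 0, -3)
i: (-2)·(-3) - 1·0 = 6 - 0 = 6
j: 1·(-7) - (-4)·(-3) = -7 - 12 = -19
k: (-4)·0 - (-2)·(-7) = 0 - 14 = -14
PQ × PR = (6, -19, -14)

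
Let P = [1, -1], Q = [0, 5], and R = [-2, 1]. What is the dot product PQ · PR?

PQ = Q − P = (-1, 6)
PR = R − P = (-3, 2)
PQ · PR = (-1)·(-3) + 6·2 = 3 + 12 = 15

15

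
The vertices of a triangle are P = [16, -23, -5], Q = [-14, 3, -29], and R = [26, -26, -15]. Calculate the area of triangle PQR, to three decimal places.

PQ = (-30, 26, -24),  PR = (10, -3, -10)
i: 26·(-10) - (-24)·(-3) = -260 - 72 = -332
j: (-24)·10 - (-30)·(-10) = -240 - 300 = -540
k: (-30)·(-3) - 26·10 = 90 - 260 = -170
PQ × PR = (-332, -540, -170)
|PQ × PR| = √430724 ≈ 656.2957
area = ½ · 656.2957 ≈ 328.148

328.148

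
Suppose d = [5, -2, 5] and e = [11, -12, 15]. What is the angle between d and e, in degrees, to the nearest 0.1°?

18.8

d · e = 5·11 + (-2)·(-12) + 5·15 = 55 + 24 + 75 = 154
|d|² = 25 + 4 + 25 = 54,  |d| = √54 ≈ 7.348469
|e|² = 121 + 144 + 225 = 490,  |e| = √490 ≈ 22.135944
cos θ = 154 / (7.348469 · 22.135944) ≈ 0.94673
θ = arccos(0.94673) ≈ 18.8°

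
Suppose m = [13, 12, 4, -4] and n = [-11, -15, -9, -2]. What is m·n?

-351

m · n = 13·(-11) + 12·(-15) + 4·(-9) + (-4)·(-2) = -143 - 180 - 36 + 8 = -351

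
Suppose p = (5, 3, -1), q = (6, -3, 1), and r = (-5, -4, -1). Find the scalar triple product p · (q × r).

q × r:
i: (-3)·(-1) - 1·(-4) = 3 - (-4) = 7
j: 1·(-5) - 6·(-1) = -5 - (-6) = 1
k: 6·(-4) - (-3)·(-5) = -24 - 15 = -39
q × r = (7, 1, -39)
p · (q × r) = 5·7 + 3·1 + (-1)·(-39) = 35 + 3 + 39 = 77

77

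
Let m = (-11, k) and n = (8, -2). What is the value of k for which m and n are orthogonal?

-44

m · n = (-11)·8 + k·(-2) = -88 - 2k
Set equal to 0: -2k = 88, so k = -44.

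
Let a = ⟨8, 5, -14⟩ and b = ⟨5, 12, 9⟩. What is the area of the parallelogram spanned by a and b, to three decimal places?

i: 5·9 - (-14)·12 = 45 - (-168) = 213
j: (-14)·5 - 8·9 = -70 - 72 = -142
k: 8·12 - 5·5 = 96 - 25 = 71
a × b = (213, -142, 71)
|a × b| = √(213² + (-142)² + 71²) = √70574 ≈ 265.6577

265.658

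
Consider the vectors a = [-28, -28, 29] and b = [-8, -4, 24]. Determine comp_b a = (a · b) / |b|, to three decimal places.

a · b = (-28)·(-8) + (-28)·(-4) + 29·24 = 224 + 112 + 696 = 1032
|b| = √(64 + 16 + 576) = √656 ≈ 25.6125
comp_b a = 1032 / √656 ≈ 40.293

40.293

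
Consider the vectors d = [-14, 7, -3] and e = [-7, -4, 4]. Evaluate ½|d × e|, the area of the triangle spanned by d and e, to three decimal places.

i: 7·4 - (-3)·(-4) = 28 - 12 = 16
j: (-3)·(-7) - (-14)·4 = 21 - (-56) = 77
k: (-14)·(-4) - 7·(-7) = 56 - (-49) = 105
d × e = (16, 77, 105)
|d × e| = √(16² + 77² + 105²) = √17210 ≈ 131.1869
area = ½ · 131.1869 ≈ 65.593

65.593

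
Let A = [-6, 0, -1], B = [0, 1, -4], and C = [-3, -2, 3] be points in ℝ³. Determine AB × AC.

(-2, -33, -15)

AB = (6, 1, -3)
AC = (3, -2, 4)
i: 1·4 - (-3)·(-2) = 4 - 6 = -2
j: (-3)·3 - 6·4 = -9 - 24 = -33
k: 6·(-2) - 1·3 = -12 - 3 = -15
AB × AC = (-2, -33, -15)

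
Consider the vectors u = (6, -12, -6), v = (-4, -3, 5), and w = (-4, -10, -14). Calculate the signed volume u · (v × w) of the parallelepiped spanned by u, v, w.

v × w:
i: (-3)·(-14) - 5·(-10) = 42 - (-50) = 92
j: 5·(-4) - (-4)·(-14) = -20 - 56 = -76
k: (-4)·(-10) - (-3)·(-4) = 40 - 12 = 28
v × w = (92, -76, 28)
u · (v × w) = 6·92 + (-12)·(-76) + (-6)·28 = 552 + 912 - 168 = 1296

1296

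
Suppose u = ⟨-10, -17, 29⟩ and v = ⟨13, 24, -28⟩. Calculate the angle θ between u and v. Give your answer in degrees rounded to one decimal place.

u · v = (-10)·13 + (-17)·24 + 29·(-28) = -130 - 408 - 812 = -1350
|u|² = 100 + 289 + 841 = 1230,  |u| = √1230 ≈ 35.071356
|v|² = 169 + 576 + 784 = 1529,  |v| = √1529 ≈ 39.102430
cos θ = -1350 / (35.071356 · 39.102430) ≈ -0.98441
θ = arccos(-0.98441) ≈ 169.9°

169.9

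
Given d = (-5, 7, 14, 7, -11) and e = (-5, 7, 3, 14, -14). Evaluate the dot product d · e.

368

d · e = (-5)·(-5) + 7·7 + 14·3 + 7·14 + (-11)·(-14) = 25 + 49 + 42 + 98 + 154 = 368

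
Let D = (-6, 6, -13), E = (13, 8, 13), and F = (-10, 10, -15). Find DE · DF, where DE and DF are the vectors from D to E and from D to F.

-120

DE = E − D = (19, 2, 26)
DF = F − D = (-4, 4, -2)
DE · DF = 19·(-4) + 2·4 + 26·(-2) = -76 + 8 - 52 = -120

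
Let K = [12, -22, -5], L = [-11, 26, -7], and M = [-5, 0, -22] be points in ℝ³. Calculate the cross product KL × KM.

KL = (-23, 48, -2)
KM = (-17, 22, -17)
i: 48·(-17) - (-2)·22 = -816 - (-44) = -772
j: (-2)·(-17) - (-23)·(-17) = 34 - 391 = -357
k: (-23)·22 - 48·(-17) = -506 - (-816) = 310
KL × KM = (-772, -357, 310)

(-772, -357, 310)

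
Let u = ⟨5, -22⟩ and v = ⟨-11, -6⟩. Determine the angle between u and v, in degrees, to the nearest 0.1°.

74.2

u · v = 5·(-11) + (-22)·(-6) = -55 + 132 = 77
|u|² = 25 + 484 = 509,  |u| = √509 ≈ 22.561028
|v|² = 121 + 36 = 157,  |v| = √157 ≈ 12.529964
cos θ = 77 / (22.561028 · 12.529964) ≈ 0.27238
θ = arccos(0.27238) ≈ 74.2°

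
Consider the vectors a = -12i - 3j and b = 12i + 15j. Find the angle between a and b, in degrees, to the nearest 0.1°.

142.7

a · b = (-12)·12 + (-3)·15 = -144 - 45 = -189
|a|² = 144 + 9 = 153,  |a| = √153 ≈ 12.369317
|b|² = 144 + 225 = 369,  |b| = √369 ≈ 19.209373
cos θ = -189 / (12.369317 · 19.209373) ≈ -0.79543
θ = arccos(-0.79543) ≈ 142.7°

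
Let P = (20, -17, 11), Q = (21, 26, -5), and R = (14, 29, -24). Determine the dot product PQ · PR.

2532

PQ = Q − P = (1, 43, -16)
PR = R − P = (-6, 46, -35)
PQ · PR = 1·(-6) + 43·46 + (-16)·(-35) = -6 + 1978 + 560 = 2532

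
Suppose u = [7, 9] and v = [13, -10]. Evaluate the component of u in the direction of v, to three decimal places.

u · v = 7·13 + 9·(-10) = 91 - 90 = 1
|v| = √(169 + 100) = √269 ≈ 16.4012
comp_v u = 1 / √269 ≈ 0.061

0.061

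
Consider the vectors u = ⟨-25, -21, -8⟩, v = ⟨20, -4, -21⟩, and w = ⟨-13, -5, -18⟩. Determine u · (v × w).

-11252

v × w:
i: (-4)·(-18) - (-21)·(-5) = 72 - 105 = -33
j: (-21)·(-13) - 20·(-18) = 273 - (-360) = 633
k: 20·(-5) - (-4)·(-13) = -100 - 52 = -152
v × w = (-33, 633, -152)
u · (v × w) = (-25)·(-33) + (-21)·633 + (-8)·(-152) = 825 - 13293 + 1216 = -11252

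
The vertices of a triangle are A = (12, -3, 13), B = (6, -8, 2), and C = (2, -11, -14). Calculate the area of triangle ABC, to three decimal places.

AB = (-6, -5, -11),  AC = (-10, -8, -27)
i: (-5)·(-27) - (-11)·(-8) = 135 - 88 = 47
j: (-11)·(-10) - (-6)·(-27) = 110 - 162 = -52
k: (-6)·(-8) - (-5)·(-10) = 48 - 50 = -2
AB × AC = (47, -52, -2)
|AB × AC| = √4917 ≈ 70.1213
area = ½ · 70.1213 ≈ 35.061

35.061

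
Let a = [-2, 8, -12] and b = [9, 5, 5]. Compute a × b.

i: 8·5 - (-12)·5 = 40 - (-60) = 100
j: (-12)·9 - (-2)·5 = -108 - (-10) = -98
k: (-2)·5 - 8·9 = -10 - 72 = -82
a × b = (100, -98, -82)

(100, -98, -82)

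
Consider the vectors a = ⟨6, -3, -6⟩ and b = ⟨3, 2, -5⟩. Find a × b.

(27, 12, 21)

i: (-3)·(-5) - (-6)·2 = 15 - (-12) = 27
j: (-6)·3 - 6·(-5) = -18 - (-30) = 12
k: 6·2 - (-3)·3 = 12 - (-9) = 21
a × b = (27, 12, 21)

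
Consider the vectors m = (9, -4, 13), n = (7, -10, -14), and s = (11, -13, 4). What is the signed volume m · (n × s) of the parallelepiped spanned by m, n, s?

n × s:
i: (-10)·4 - (-14)·(-13) = -40 - 182 = -222
j: (-14)·11 - 7·4 = -154 - 28 = -182
k: 7·(-13) - (-10)·11 = -91 - (-110) = 19
n × s = (-222, -182, 19)
m · (n × s) = 9·(-222) + (-4)·(-182) + 13·19 = -1998 + 728 + 247 = -1023

-1023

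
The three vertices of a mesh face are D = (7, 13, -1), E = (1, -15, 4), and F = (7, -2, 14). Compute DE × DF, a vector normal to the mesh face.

DE = (-6, -28, 5)
DF = (0, -15, 15)
i: (-28)·15 - 5·(-15) = -420 - (-75) = -345
j: 5·0 - (-6)·15 = 0 - (-90) = 90
k: (-6)·(-15) - (-28)·0 = 90 - 0 = 90
DE × DF = (-345, 90, 90)

(-345, 90, 90)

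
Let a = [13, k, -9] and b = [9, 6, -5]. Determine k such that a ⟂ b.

a · b = 13·9 + k·6 + (-9)·(-5) = 162 + 6k
Set equal to 0: 6k = -162, so k = -27.

-27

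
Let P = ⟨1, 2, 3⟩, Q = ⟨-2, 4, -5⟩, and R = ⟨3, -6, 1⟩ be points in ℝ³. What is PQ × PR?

(-68, -22, 20)

PQ = (-3, 2, -8)
PR = (2, -8, -2)
i: 2·(-2) - (-8)·(-8) = -4 - 64 = -68
j: (-8)·2 - (-3)·(-2) = -16 - 6 = -22
k: (-3)·(-8) - 2·2 = 24 - 4 = 20
PQ × PR = (-68, -22, 20)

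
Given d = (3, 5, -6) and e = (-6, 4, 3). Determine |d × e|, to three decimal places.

i: 5·3 - (-6)·4 = 15 - (-24) = 39
j: (-6)·(-6) - 3·3 = 36 - 9 = 27
k: 3·4 - 5·(-6) = 12 - (-30) = 42
d × e = (39, 27, 42)
|d × e| = √(39² + 27² + 42²) = √4014 ≈ 63.3561

63.356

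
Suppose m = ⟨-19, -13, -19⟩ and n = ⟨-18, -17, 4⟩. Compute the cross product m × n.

(-375, 418, 89)

i: (-13)·4 - (-19)·(-17) = -52 - 323 = -375
j: (-19)·(-18) - (-19)·4 = 342 - (-76) = 418
k: (-19)·(-17) - (-13)·(-18) = 323 - 234 = 89
m × n = (-375, 418, 89)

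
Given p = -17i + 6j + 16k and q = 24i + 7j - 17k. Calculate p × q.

(-214, 95, -263)

i: 6·(-17) - 16·7 = -102 - 112 = -214
j: 16·24 - (-17)·(-17) = 384 - 289 = 95
k: (-17)·7 - 6·24 = -119 - 144 = -263
p × q = (-214, 95, -263)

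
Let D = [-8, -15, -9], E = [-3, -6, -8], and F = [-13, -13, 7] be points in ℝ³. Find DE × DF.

DE = (5, 9, 1)
DF = (-5, 2, 16)
i: 9·16 - 1·2 = 144 - 2 = 142
j: 1·(-5) - 5·16 = -5 - 80 = -85
k: 5·2 - 9·(-5) = 10 - (-45) = 55
DE × DF = (142, -85, 55)

(142, -85, 55)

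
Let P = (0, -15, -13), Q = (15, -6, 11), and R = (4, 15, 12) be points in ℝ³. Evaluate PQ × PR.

(-495, -279, 414)

PQ = (15, 9, 24)
PR = (4, 30, 25)
i: 9·25 - 24·30 = 225 - 720 = -495
j: 24·4 - 15·25 = 96 - 375 = -279
k: 15·30 - 9·4 = 450 - 36 = 414
PQ × PR = (-495, -279, 414)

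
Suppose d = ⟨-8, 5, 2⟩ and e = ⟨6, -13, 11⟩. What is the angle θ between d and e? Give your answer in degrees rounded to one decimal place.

121.5

d · e = (-8)·6 + 5·(-13) + 2·11 = -48 - 65 + 22 = -91
|d|² = 64 + 25 + 4 = 93,  |d| = √93 ≈ 9.643651
|e|² = 36 + 169 + 121 = 326,  |e| = √326 ≈ 18.055470
cos θ = -91 / (9.643651 · 18.055470) ≈ -0.52263
θ = arccos(-0.52263) ≈ 121.5°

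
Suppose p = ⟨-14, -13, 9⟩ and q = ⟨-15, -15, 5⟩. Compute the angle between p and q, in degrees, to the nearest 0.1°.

12.1

p · q = (-14)·(-15) + (-13)·(-15) + 9·5 = 210 + 195 + 45 = 450
|p|² = 196 + 169 + 81 = 446,  |p| = √446 ≈ 21.118712
|q|² = 225 + 225 + 25 = 475,  |q| = √475 ≈ 21.794495
cos θ = 450 / (21.118712 · 21.794495) ≈ 0.97768
θ = arccos(0.97768) ≈ 12.1°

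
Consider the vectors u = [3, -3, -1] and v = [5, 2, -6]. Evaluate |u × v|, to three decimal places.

i: (-3)·(-6) - (-1)·2 = 18 - (-2) = 20
j: (-1)·5 - 3·(-6) = -5 - (-18) = 13
k: 3·2 - (-3)·5 = 6 - (-15) = 21
u × v = (20, 13, 21)
|u × v| = √(20² + 13² + 21²) = √1010 ≈ 31.7805

31.780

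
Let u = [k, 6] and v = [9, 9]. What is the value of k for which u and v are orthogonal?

-6

u · v = k·9 + 6·9 = 54 + 9k
Set equal to 0: 9k = -54, so k = -6.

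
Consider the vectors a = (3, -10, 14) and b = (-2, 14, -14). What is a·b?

-342

a · b = 3·(-2) + (-10)·14 + 14·(-14) = -6 - 140 - 196 = -342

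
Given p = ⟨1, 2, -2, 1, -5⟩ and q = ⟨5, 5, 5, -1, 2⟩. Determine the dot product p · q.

p · q = 1·5 + 2·5 + (-2)·5 + 1·(-1) + (-5)·2 = 5 + 10 - 10 - 1 - 10 = -6

-6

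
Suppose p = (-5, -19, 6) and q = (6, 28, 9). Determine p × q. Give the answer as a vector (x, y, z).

i: (-19)·9 - 6·28 = -171 - 168 = -339
j: 6·6 - (-5)·9 = 36 - (-45) = 81
k: (-5)·28 - (-19)·6 = -140 - (-114) = -26
p × q = (-339, 81, -26)

(-339, 81, -26)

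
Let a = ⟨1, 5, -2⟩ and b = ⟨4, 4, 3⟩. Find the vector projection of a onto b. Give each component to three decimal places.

(1.756, 1.756, 1.317)

a · b = 1·4 + 5·4 + (-2)·3 = 4 + 20 - 6 = 18
|b|² = 16 + 16 + 9 = 41
proj_b a = (18/41) · (4, 4, 3) ≈ (1.756, 1.756, 1.317)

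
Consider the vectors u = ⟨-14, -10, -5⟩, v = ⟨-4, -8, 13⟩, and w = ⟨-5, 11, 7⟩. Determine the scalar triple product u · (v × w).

v × w:
i: (-8)·7 - 13·11 = -56 - 143 = -199
j: 13·(-5) - (-4)·7 = -65 - (-28) = -37
k: (-4)·11 - (-8)·(-5) = -44 - 40 = -84
v × w = (-199, -37, -84)
u · (v × w) = (-14)·(-199) + (-10)·(-37) + (-5)·(-84) = 2786 + 370 + 420 = 3576

3576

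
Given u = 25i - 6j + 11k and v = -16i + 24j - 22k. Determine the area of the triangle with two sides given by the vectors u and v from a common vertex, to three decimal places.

i: (-6)·(-22) - 11·24 = 132 - 264 = -132
j: 11·(-16) - 25·(-22) = -176 - (-550) = 374
k: 25·24 - (-6)·(-16) = 600 - 96 = 504
u × v = (-132, 374, 504)
|u × v| = √((-132)² + 374² + 504²) = √411316 ≈ 641.3392
area = ½ · 641.3392 ≈ 320.670

320.670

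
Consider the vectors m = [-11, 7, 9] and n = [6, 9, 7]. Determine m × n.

(-32, 131, -141)

i: 7·7 - 9·9 = 49 - 81 = -32
j: 9·6 - (-11)·7 = 54 - (-77) = 131
k: (-11)·9 - 7·6 = -99 - 42 = -141
m × n = (-32, 131, -141)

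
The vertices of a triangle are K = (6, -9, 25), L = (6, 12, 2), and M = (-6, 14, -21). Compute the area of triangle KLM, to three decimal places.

KL = (0, 21, -23),  KM = (-12, 23, -46)
i: 21·(-46) - (-23)·23 = -966 - (-529) = -437
j: (-23)·(-12) - 0·(-46) = 276 - 0 = 276
k: 0·23 - 21·(-12) = 0 - (-252) = 252
KL × KM = (-437, 276, 252)
|KL × KM| = √330649 ≈ 575.0209
area = ½ · 575.0209 ≈ 287.510

287.510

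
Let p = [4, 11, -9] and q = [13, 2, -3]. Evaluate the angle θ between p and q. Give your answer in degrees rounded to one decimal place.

59.5

p · q = 4·13 + 11·2 + (-9)·(-3) = 52 + 22 + 27 = 101
|p|² = 16 + 121 + 81 = 218,  |p| = √218 ≈ 14.764823
|q|² = 169 + 4 + 9 = 182,  |q| = √182 ≈ 13.490738
cos θ = 101 / (14.764823 · 13.490738) ≈ 0.50706
θ = arccos(0.50706) ≈ 59.5°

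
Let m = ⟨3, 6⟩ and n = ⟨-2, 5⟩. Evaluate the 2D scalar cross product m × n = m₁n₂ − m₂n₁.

3·5 - 6·(-2) = 15 - (-12) = 27

27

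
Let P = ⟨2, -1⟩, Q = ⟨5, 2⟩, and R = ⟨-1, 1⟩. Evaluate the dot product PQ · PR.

PQ = Q − P = (3, 3)
PR = R − P = (-3, 2)
PQ · PR = 3·(-3) + 3·2 = -9 + 6 = -3

-3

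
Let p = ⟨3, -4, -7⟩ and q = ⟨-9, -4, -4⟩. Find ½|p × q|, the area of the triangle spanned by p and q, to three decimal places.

i: (-4)·(-4) - (-7)·(-4) = 16 - 28 = -12
j: (-7)·(-9) - 3·(-4) = 63 - (-12) = 75
k: 3·(-4) - (-4)·(-9) = -12 - 36 = -48
p × q = (-12, 75, -48)
|p × q| = √((-12)² + 75² + (-48)²) = √8073 ≈ 89.8499
area = ½ · 89.8499 ≈ 44.925

44.925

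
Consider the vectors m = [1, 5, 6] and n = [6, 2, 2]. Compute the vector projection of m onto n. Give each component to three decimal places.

m · n = 1·6 + 5·2 + 6·2 = 6 + 10 + 12 = 28
|n|² = 36 + 4 + 4 = 44
proj_n m = (28/44) · (6, 2, 2) ≈ (3.818, 1.273, 1.273)

(3.818, 1.273, 1.273)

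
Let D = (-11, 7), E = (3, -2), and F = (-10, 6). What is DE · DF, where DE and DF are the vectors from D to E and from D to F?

23

DE = E − D = (14, -9)
DF = F − D = (1, -1)
DE · DF = 14·1 + (-9)·(-1) = 14 + 9 = 23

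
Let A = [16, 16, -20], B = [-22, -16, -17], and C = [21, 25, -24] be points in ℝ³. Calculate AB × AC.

(101, -137, -182)

AB = (-38, -32, 3)
AC = (5, 9, -4)
i: (-32)·(-4) - 3·9 = 128 - 27 = 101
j: 3·5 - (-38)·(-4) = 15 - 152 = -137
k: (-38)·9 - (-32)·5 = -342 - (-160) = -182
AB × AC = (101, -137, -182)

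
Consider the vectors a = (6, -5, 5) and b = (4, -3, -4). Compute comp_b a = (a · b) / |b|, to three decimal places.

a · b = 6·4 + (-5)·(-3) + 5·(-4) = 24 + 15 - 20 = 19
|b| = √(16 + 9 + 16) = √41 ≈ 6.4031
comp_b a = 19 / √41 ≈ 2.967

2.967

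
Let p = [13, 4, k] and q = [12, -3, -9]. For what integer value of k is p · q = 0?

16

p · q = 13·12 + 4·(-3) + k·(-9) = 144 - 9k
Set equal to 0: -9k = -144, so k = 16.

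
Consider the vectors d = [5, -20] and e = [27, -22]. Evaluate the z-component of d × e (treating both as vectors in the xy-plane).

5·(-22) - (-20)·27 = -110 - (-540) = 430

430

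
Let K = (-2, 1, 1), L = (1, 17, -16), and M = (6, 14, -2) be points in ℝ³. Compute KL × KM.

(173, -127, -89)

KL = (3, 16, -17)
KM = (8, 13, -3)
i: 16·(-3) - (-17)·13 = -48 - (-221) = 173
j: (-17)·8 - 3·(-3) = -136 - (-9) = -127
k: 3·13 - 16·8 = 39 - 128 = -89
KL × KM = (173, -127, -89)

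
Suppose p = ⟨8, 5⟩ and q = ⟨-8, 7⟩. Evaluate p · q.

-29

p · q = 8·(-8) + 5·7 = -64 + 35 = -29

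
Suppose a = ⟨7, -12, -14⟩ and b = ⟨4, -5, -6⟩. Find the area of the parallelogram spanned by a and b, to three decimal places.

i: (-12)·(-6) - (-14)·(-5) = 72 - 70 = 2
j: (-14)·4 - 7·(-6) = -56 - (-42) = -14
k: 7·(-5) - (-12)·4 = -35 - (-48) = 13
a × b = (2, -14, 13)
|a × b| = √(2² + (-14)² + 13²) = √369 ≈ 19.2094

19.209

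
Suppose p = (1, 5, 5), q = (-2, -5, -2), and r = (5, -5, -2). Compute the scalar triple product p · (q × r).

105

q × r:
i: (-5)·(-2) - (-2)·(-5) = 10 - 10 = 0
j: (-2)·5 - (-2)·(-2) = -10 - 4 = -14
k: (-2)·(-5) - (-5)·5 = 10 - (-25) = 35
q × r = (0, -14, 35)
p · (q × r) = 1·0 + 5·(-14) + 5·35 = 0 - 70 + 175 = 105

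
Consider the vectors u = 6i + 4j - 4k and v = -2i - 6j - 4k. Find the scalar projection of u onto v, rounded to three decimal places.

u · v = 6·(-2) + 4·(-6) + (-4)·(-4) = -12 - 24 + 16 = -20
|v| = √(4 + 36 + 16) = √56 ≈ 7.4833
comp_v u = -20 / √56 ≈ -2.673

-2.673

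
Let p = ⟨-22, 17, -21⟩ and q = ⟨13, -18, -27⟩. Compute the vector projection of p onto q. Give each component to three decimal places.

(-0.266, 0.368, 0.552)

p · q = (-22)·13 + 17·(-18) + (-21)·(-27) = -286 - 306 + 567 = -25
|q|² = 169 + 324 + 729 = 1222
proj_q p = (-25/1222) · (13, -18, -27) ≈ (-0.266, 0.368, 0.552)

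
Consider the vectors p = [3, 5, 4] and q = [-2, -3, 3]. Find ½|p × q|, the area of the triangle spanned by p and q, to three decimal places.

15.961

i: 5·3 - 4·(-3) = 15 - (-12) = 27
j: 4·(-2) - 3·3 = -8 - 9 = -17
k: 3·(-3) - 5·(-2) = -9 - (-10) = 1
p × q = (27, -17, 1)
|p × q| = √(27² + (-17)² + 1²) = √1019 ≈ 31.9218
area = ½ · 31.9218 ≈ 15.961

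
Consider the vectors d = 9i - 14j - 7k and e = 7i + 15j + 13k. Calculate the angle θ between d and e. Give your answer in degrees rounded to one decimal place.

d · e = 9·7 + (-14)·15 + (-7)·13 = 63 - 210 - 91 = -238
|d|² = 81 + 196 + 49 = 326,  |d| = √326 ≈ 18.055470
|e|² = 49 + 225 + 169 = 443,  |e| = √443 ≈ 21.047565
cos θ = -238 / (18.055470 · 21.047565) ≈ -0.62628
θ = arccos(-0.62628) ≈ 128.8°

128.8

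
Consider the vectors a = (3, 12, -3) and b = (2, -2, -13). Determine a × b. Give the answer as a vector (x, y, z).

i: 12·(-13) - (-3)·(-2) = -156 - 6 = -162
j: (-3)·2 - 3·(-13) = -6 - (-39) = 33
k: 3·(-2) - 12·2 = -6 - 24 = -30
a × b = (-162, 33, -30)

(-162, 33, -30)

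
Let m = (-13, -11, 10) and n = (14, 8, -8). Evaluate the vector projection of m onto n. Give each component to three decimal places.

(-15.123, -8.642, 8.642)

m · n = (-13)·14 + (-11)·8 + 10·(-8) = -182 - 88 - 80 = -350
|n|² = 196 + 64 + 64 = 324
proj_n m = (-350/324) · (14, 8, -8) ≈ (-15.123, -8.642, 8.642)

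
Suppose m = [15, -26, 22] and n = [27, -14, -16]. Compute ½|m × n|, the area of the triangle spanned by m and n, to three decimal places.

i: (-26)·(-16) - 22·(-14) = 416 - (-308) = 724
j: 22·27 - 15·(-16) = 594 - (-240) = 834
k: 15·(-14) - (-26)·27 = -210 - (-702) = 492
m × n = (724, 834, 492)
|m × n| = √(724² + 834² + 492²) = √1461796 ≈ 1209.0476
area = ½ · 1209.0476 ≈ 604.524

604.524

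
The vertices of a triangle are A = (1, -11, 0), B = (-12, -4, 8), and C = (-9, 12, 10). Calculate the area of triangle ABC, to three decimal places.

130.324

AB = (-13, 7, 8),  AC = (-10, 23, 10)
i: 7·10 - 8·23 = 70 - 184 = -114
j: 8·(-10) - (-13)·10 = -80 - (-130) = 50
k: (-13)·23 - 7·(-10) = -299 - (-70) = -229
AB × AC = (-114, 50, -229)
|AB × AC| = √67937 ≈ 260.6473
area = ½ · 260.6473 ≈ 130.324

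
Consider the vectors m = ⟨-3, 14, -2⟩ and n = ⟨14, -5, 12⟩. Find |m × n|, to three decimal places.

i: 14·12 - (-2)·(-5) = 168 - 10 = 158
j: (-2)·14 - (-3)·12 = -28 - (-36) = 8
k: (-3)·(-5) - 14·14 = 15 - 196 = -181
m × n = (158, 8, -181)
|m × n| = √(158² + 8² + (-181)²) = √57789 ≈ 240.3934

240.393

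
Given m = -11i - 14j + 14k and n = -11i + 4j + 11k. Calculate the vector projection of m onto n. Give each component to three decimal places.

m · n = (-11)·(-11) + (-14)·4 + 14·11 = 121 - 56 + 154 = 219
|n|² = 121 + 16 + 121 = 258
proj_n m = (219/258) · (-11, 4, 11) ≈ (-9.337, 3.395, 9.337)

(-9.337, 3.395, 9.337)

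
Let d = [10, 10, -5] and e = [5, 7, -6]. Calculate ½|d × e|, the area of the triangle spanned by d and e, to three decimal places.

23.717

i: 10·(-6) - (-5)·7 = -60 - (-35) = -25
j: (-5)·5 - 10·(-6) = -25 - (-60) = 35
k: 10·7 - 10·5 = 70 - 50 = 20
d × e = (-25, 35, 20)
|d × e| = √((-25)² + 35² + 20²) = √2250 ≈ 47.4342
area = ½ · 47.4342 ≈ 23.717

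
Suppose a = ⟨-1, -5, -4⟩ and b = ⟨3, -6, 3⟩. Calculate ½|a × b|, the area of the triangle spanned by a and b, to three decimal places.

22.600

i: (-5)·3 - (-4)·(-6) = -15 - 24 = -39
j: (-4)·3 - (-1)·3 = -12 - (-3) = -9
k: (-1)·(-6) - (-5)·3 = 6 - (-15) = 21
a × b = (-39, -9, 21)
|a × b| = √((-39)² + (-9)² + 21²) = √2043 ≈ 45.1996
area = ½ · 45.1996 ≈ 22.600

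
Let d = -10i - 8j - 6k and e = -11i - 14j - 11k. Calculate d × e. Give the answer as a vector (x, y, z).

(4, -44, 52)

i: (-8)·(-11) - (-6)·(-14) = 88 - 84 = 4
j: (-6)·(-11) - (-10)·(-11) = 66 - 110 = -44
k: (-10)·(-14) - (-8)·(-11) = 140 - 88 = 52
d × e = (4, -44, 52)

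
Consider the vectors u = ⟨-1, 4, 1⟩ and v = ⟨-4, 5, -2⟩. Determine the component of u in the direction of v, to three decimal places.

u · v = (-1)·(-4) + 4·5 + 1·(-2) = 4 + 20 - 2 = 22
|v| = √(16 + 25 + 4) = √45 ≈ 6.7082
comp_v u = 22 / √45 ≈ 3.280

3.280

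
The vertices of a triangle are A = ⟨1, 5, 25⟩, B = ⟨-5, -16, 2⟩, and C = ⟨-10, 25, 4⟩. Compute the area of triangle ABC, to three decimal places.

AB = (-6, -21, -23),  AC = (-11, 20, -21)
i: (-21)·(-21) - (-23)·20 = 441 - (-460) = 901
j: (-23)·(-11) - (-6)·(-21) = 253 - 126 = 127
k: (-6)·20 - (-21)·(-11) = -120 - 231 = -351
AB × AC = (901, 127, -351)
|AB × AC| = √951131 ≈ 975.2595
area = ½ · 975.2595 ≈ 487.630

487.630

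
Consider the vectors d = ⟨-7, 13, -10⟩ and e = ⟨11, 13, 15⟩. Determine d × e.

i: 13·15 - (-10)·13 = 195 - (-130) = 325
j: (-10)·11 - (-7)·15 = -110 - (-105) = -5
k: (-7)·13 - 13·11 = -91 - 143 = -234
d × e = (325, -5, -234)

(325, -5, -234)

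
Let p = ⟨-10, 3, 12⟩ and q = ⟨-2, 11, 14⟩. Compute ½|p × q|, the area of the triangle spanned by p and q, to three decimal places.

i: 3·14 - 12·11 = 42 - 132 = -90
j: 12·(-2) - (-10)·14 = -24 - (-140) = 116
k: (-10)·11 - 3·(-2) = -110 - (-6) = -104
p × q = (-90, 116, -104)
|p × q| = √((-90)² + 116² + (-104)²) = √32372 ≈ 179.9222
area = ½ · 179.9222 ≈ 89.961

89.961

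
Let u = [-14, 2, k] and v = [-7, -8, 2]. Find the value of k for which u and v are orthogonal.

-41

u · v = (-14)·(-7) + 2·(-8) + k·2 = 82 + 2k
Set equal to 0: 2k = -82, so k = -41.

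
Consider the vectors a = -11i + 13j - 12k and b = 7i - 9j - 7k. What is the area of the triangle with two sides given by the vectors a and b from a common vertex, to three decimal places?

128.049

i: 13·(-7) - (-12)·(-9) = -91 - 108 = -199
j: (-12)·7 - (-11)·(-7) = -84 - 77 = -161
k: (-11)·(-9) - 13·7 = 99 - 91 = 8
a × b = (-199, -161, 8)
|a × b| = √((-199)² + (-161)² + 8²) = √65586 ≈ 256.0976
area = ½ · 256.0976 ≈ 128.049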